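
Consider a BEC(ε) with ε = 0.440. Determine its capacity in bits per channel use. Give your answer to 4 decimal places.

Binary erasure channel: capacity C = 1 − ε.
C = 1 − 0.440 = 0.5600 bits per channel use.

0.5600 bits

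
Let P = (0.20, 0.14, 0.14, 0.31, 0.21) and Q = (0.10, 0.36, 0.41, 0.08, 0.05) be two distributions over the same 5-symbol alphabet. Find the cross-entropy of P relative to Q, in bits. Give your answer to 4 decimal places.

3.0880 bits

H(P,Q) = −Σ p·log₂ q.
  −0.20·log₂(0.10) = 0.66439
  −0.14·log₂(0.36) = 0.20635
  −0.14·log₂(0.41) = 0.18008
  −0.31·log₂(0.08) = 1.12960
  −0.21·log₂(0.05) = 0.90760
H(P,Q) = 3.0880 bits.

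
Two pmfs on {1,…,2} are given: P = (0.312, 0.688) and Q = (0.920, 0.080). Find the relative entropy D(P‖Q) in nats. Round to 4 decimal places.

1.1430 nats

D(P‖Q) = Σ p·ln(p/q).
  0.312·ln(0.312/0.920) = -0.33739
  0.688·ln(0.688/0.080) = 1.48041
D(P‖Q) = 1.1430 nats.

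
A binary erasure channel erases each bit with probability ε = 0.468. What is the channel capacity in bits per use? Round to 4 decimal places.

0.5320 bits

Binary erasure channel: capacity C = 1 − ε.
C = 1 − 0.468 = 0.5320 bits per channel use.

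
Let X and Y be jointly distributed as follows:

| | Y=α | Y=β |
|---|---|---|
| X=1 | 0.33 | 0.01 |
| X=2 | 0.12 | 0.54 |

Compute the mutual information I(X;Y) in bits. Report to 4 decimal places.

Marginals: p(X) = (0.3400, 0.6600), p(Y) = (0.4500, 0.5500).
I(X;Y) = Σ p(x,y)·log₂[p(x,y)/(p(x)p(y))].
  (1,α): 0.33·log₂(2.1569) = 0.36595
  (1,β): 0.01·log₂(0.0535) = -0.04225
  (2,α): 0.12·log₂(0.4040) = -0.15689
  (2,β): 0.54·log₂(1.4876) = 0.30941
Sum = 0.4762 bits.

0.4762 bits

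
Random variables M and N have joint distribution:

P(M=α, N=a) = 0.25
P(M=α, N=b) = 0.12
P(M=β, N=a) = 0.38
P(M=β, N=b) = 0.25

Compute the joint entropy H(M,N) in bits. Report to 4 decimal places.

H(M,N) = −Σ p(x,y)·log₂ p(x,y) over all 4 cells.
  cell (α,a): −0.25·log₂0.25 = 0.50000
  cell (α,b): −0.12·log₂0.12 = 0.36707
  cell (β,a): −0.38·log₂0.38 = 0.53045
  cell (β,b): −0.25·log₂0.25 = 0.50000
Sum = 1.8975 bits.

1.8975 bits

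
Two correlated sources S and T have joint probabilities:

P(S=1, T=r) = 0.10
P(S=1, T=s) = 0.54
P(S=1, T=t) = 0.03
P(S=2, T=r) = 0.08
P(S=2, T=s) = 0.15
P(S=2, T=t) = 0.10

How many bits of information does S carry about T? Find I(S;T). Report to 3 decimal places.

Marginals: p(S) = (0.6700, 0.3300), p(T) = (0.1800, 0.6900, 0.1300).
I(S;T) = H(S) + H(T) − H(S,T).
H(S) = 0.9149, H(T) = 1.1973, H(S,T) = 1.9982.
I(S;T) = 0.9149 + 1.1973 − 1.9982 = 0.114 bits.

0.114 bits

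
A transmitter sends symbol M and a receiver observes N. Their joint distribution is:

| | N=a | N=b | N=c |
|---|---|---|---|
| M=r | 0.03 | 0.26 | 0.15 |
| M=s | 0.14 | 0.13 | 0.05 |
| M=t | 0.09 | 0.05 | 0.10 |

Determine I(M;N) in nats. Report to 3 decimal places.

0.114 nats

Marginals: p(M) = (0.4400, 0.3200, 0.2400), p(N) = (0.2600, 0.4400, 0.3000).
I(M;N) = Σ p(x,y)·ln[p(x,y)/(p(x)p(y))].
  (r,a): 0.03·ln(0.2622) = -0.0402
  (r,b): 0.26·ln(1.3430) = 0.0767
  (r,c): 0.15·ln(1.1364) = 0.0192
  (s,a): 0.14·ln(1.6827) = 0.0729
  (s,b): 0.13·ln(0.9233) = -0.0104
  (s,c): 0.05·ln(0.5208) = -0.0326
  (t,a): 0.09·ln(1.4423) = 0.0330
  (t,b): 0.05·ln(0.4735) = -0.0374
  (t,c): 0.10·ln(1.3889) = 0.0329
Sum = 0.114 nats.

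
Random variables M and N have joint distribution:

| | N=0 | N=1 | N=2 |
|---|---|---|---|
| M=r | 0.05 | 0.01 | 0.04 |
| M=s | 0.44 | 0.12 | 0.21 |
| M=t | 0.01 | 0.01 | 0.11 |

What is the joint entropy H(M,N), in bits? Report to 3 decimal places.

2.312 bits

H(M,N) = −Σ p(x,y)·log₂ p(x,y) over all 9 cells.
  cell (r,0): −0.05·log₂0.05 = 0.2161
  cell (r,1): −0.01·log₂0.01 = 0.0664
  cell (r,2): −0.04·log₂0.04 = 0.1858
  cell (s,0): −0.44·log₂0.44 = 0.5211
  cell (s,1): −0.12·log₂0.12 = 0.3671
  cell (s,2): −0.21·log₂0.21 = 0.4728
  cell (t,0): −0.01·log₂0.01 = 0.0664
  cell (t,1): −0.01·log₂0.01 = 0.0664
  cell (t,2): −0.11·log₂0.11 = 0.3503
Sum = 2.312 bits.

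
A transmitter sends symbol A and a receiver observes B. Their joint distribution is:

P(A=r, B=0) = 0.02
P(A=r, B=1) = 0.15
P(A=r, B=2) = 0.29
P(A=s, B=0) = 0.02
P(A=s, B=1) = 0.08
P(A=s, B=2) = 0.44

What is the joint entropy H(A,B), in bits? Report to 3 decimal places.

H(A,B) = −Σ p(x,y)·log₂ p(x,y) over all 6 cells.
  cell (r,0): −0.02·log₂0.02 = 0.1129
  cell (r,1): −0.15·log₂0.15 = 0.4105
  cell (r,2): −0.29·log₂0.29 = 0.5179
  cell (s,0): −0.02·log₂0.02 = 0.1129
  cell (s,1): −0.08·log₂0.08 = 0.2915
  cell (s,2): −0.44·log₂0.44 = 0.5211
Sum = 1.967 bits.

1.967 bits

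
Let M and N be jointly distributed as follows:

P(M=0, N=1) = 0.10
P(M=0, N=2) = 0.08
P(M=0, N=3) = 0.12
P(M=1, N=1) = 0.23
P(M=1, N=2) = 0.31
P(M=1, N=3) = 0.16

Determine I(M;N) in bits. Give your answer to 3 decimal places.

0.028 bits

Marginals: p(M) = (0.3000, 0.7000), p(N) = (0.3300, 0.3900, 0.2800).
I(M;N) = Σ p(x,y)·log₂[p(x,y)/(p(x)p(y))].
  (0,1): 0.10·log₂(1.0101) = 0.0014
  (0,2): 0.08·log₂(0.6838) = -0.0439
  (0,3): 0.12·log₂(1.4286) = 0.0617
  (1,1): 0.23·log₂(0.9957) = -0.0014
  (1,2): 0.31·log₂(1.1355) = 0.0568
  (1,3): 0.16·log₂(0.8163) = -0.0468
Sum = 0.028 bits.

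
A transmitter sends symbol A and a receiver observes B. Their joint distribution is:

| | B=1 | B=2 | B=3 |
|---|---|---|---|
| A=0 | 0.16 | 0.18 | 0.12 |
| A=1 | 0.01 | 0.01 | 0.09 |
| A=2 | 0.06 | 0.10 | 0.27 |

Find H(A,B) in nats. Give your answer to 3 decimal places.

1.918 nats

H(A,B) = −Σ p(x,y)·ln p(x,y) over all 9 cells.
  cell (0,1): −0.16·ln0.16 = 0.2932
  cell (0,2): −0.18·ln0.18 = 0.3087
  cell (0,3): −0.12·ln0.12 = 0.2544
  cell (1,1): −0.01·ln0.01 = 0.0461
  cell (1,2): −0.01·ln0.01 = 0.0461
  cell (1,3): −0.09·ln0.09 = 0.2167
  cell (2,1): −0.06·ln0.06 = 0.1688
  cell (2,2): −0.10·ln0.10 = 0.2303
  cell (2,3): −0.27·ln0.27 = 0.3535
Sum = 1.918 nats.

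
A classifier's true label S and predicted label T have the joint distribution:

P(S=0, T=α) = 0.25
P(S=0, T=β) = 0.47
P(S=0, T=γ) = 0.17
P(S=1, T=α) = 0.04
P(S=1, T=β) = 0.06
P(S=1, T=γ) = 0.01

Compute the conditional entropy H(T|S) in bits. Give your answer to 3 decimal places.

Marginals: p(S) = (0.8900, 0.1100), p(T) = (0.2900, 0.5300, 0.1800).
H(T|S) = Σ p(S) · H(T|S=·).
  S=0: p=0.8900, H(T|S=0) = 1.4572
  S=1: p=0.1100, H(T|S=1) = 1.3222
Weighted sum = 1.442 bits.

1.442 bits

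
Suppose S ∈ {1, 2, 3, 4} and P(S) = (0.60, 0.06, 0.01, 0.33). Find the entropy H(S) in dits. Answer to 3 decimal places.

H(S) = −Σ p·log₁₀ p.
  −(0.60)·log₁₀(0.60) = 0.1331
  −(0.06)·log₁₀(0.06) = 0.0733
  −(0.01)·log₁₀(0.01) = 0.0200
  −(0.33)·log₁₀(0.33) = 0.1589
Sum: 0.1331 + 0.0733 + 0.0200 + 0.1589 = 0.385 dits.

0.385 dits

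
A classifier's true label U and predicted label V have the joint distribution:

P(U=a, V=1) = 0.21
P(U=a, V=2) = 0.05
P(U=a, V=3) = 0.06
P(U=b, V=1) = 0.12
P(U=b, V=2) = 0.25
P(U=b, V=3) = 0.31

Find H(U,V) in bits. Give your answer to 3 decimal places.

2.323 bits

H(U,V) = −Σ p(x,y)·log₂ p(x,y) over all 6 cells.
  cell (a,1): −0.21·log₂0.21 = 0.4728
  cell (a,2): −0.05·log₂0.05 = 0.2161
  cell (a,3): −0.06·log₂0.06 = 0.2435
  cell (b,1): −0.12·log₂0.12 = 0.3671
  cell (b,2): −0.25·log₂0.25 = 0.5000
  cell (b,3): −0.31·log₂0.31 = 0.5238
Sum = 2.323 bits.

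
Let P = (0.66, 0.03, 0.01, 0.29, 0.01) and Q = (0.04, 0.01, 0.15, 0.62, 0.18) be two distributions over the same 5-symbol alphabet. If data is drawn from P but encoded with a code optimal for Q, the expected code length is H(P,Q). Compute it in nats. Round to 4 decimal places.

2.4374 nats

H(P,Q) = −Σ p·ln q.
  −0.66·ln(0.04) = 2.12446
  −0.03·ln(0.01) = 0.13816
  −0.01·ln(0.15) = 0.01897
  −0.29·ln(0.62) = 0.13863
  −0.01·ln(0.18) = 0.01715
H(P,Q) = 2.4374 nats.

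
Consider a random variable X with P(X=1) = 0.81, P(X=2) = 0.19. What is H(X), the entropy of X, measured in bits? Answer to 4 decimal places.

H(X) = −Σ p·log₂ p.
  −(0.81)·log₂(0.81) = 0.24625
  −(0.19)·log₂(0.19) = 0.45523
Sum: 0.24625 + 0.45523 = 0.7015 bits.

0.7015 bits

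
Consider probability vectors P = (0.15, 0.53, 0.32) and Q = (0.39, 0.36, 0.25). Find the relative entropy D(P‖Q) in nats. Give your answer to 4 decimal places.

D(P‖Q) = Σ p·ln(p/q).
  0.15·ln(0.15/0.39) = -0.14333
  0.53·ln(0.53/0.36) = 0.20499
  0.32·ln(0.32/0.25) = 0.07900
D(P‖Q) = 0.1407 nats.

0.1407 nats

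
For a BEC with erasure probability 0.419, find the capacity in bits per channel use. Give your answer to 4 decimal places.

Binary erasure channel: capacity C = 1 − ε.
C = 1 − 0.419 = 0.5810 bits per channel use.

0.5810 bits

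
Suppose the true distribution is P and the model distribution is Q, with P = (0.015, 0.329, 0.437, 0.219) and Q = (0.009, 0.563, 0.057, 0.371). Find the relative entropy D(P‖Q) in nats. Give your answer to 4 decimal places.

D(P‖Q) = Σ p·ln(p/q).
  0.015·ln(0.015/0.009) = 0.00766
  0.329·ln(0.329/0.563) = -0.17675
  0.437·ln(0.437/0.057) = 0.89012
  0.219·ln(0.219/0.371) = -0.11544
D(P‖Q) = 0.6056 nats.

0.6056 nats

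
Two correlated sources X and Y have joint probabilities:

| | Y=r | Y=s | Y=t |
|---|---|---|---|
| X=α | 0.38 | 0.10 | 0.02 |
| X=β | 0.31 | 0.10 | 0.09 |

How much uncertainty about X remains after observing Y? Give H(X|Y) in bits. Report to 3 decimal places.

Marginals: p(X) = (0.5000, 0.5000), p(Y) = (0.6900, 0.2000, 0.1100).
H(X|Y) = Σ p(Y) · H(X|Y=·).
  Y=r: p=0.6900, H(X|Y=r) = 0.9926
  Y=s: p=0.2000, H(X|Y=s) = 1.0000
  Y=t: p=0.1100, H(X|Y=t) = 0.6840
Weighted sum = 0.960 bits.

0.960 bits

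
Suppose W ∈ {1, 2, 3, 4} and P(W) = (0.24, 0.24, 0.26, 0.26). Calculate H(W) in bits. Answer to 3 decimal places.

H(W) = −Σ p·log₂ p.
  −(0.24)·log₂(0.24) = 0.4941
  −(0.24)·log₂(0.24) = 0.4941
  −(0.26)·log₂(0.26) = 0.5053
  −(0.26)·log₂(0.26) = 0.5053
Sum: 0.4941 + 0.4941 + 0.5053 + 0.5053 = 1.999 bits.

1.999 bits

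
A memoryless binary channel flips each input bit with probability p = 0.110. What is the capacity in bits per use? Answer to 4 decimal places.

0.5001 bits

Binary symmetric channel: C = 1 − h₂(ε) where h₂ is the binary entropy function.
h₂(0.110) = −0.110·log₂0.110 − 0.890·log₂0.890 = 0.4999.
C = 1 − 0.4999 = 0.5001 bits per channel use.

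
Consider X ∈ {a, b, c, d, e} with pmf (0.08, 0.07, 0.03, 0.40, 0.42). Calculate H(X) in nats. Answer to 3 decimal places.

1.224 nats

H(X) = −Σ p·ln p.
  −(0.08)·ln(0.08) = 0.2021
  −(0.07)·ln(0.07) = 0.1861
  −(0.03)·ln(0.03) = 0.1052
  −(0.40)·ln(0.40) = 0.3665
  −(0.42)·ln(0.42) = 0.3644
Sum: 0.2021 + 0.1861 + 0.1052 + 0.3665 + 0.3644 = 1.224 nats.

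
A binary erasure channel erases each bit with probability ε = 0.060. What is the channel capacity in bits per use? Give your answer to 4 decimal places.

Binary erasure channel: capacity C = 1 − ε.
C = 1 − 0.060 = 0.9400 bits per channel use.

0.9400 bits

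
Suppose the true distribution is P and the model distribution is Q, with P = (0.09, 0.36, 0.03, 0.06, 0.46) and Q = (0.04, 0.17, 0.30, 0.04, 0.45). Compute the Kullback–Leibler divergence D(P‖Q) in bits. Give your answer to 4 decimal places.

0.4450 bits

D(P‖Q) = Σ p·log₂(p/q).
  0.09·log₂(0.09/0.04) = 0.10529
  0.36·log₂(0.36/0.17) = 0.38969
  0.03·log₂(0.03/0.30) = -0.09966
  0.06·log₂(0.06/0.04) = 0.03510
  0.46·log₂(0.46/0.45) = 0.01459
D(P‖Q) = 0.4450 bits.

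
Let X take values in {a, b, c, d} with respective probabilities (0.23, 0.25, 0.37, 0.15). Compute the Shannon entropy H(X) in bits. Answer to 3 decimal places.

1.929 bits

H(X) = −Σ p·log₂ p.
  −(0.23)·log₂(0.23) = 0.4877
  −(0.25)·log₂(0.25) = 0.5000
  −(0.37)·log₂(0.37) = 0.5307
  −(0.15)·log₂(0.15) = 0.4105
Sum: 0.4877 + 0.5000 + 0.5307 + 0.4105 = 1.929 bits.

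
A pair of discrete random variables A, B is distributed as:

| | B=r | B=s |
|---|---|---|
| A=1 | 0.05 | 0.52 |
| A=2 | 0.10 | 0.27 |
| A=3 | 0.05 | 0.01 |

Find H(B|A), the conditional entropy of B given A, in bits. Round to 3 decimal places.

Marginals: p(A) = (0.5700, 0.3700, 0.0600), p(B) = (0.2000, 0.8000).
H(B|A) = Σ p(A) · H(B|A=·).
  A=1: p=0.5700, H(B|A=1) = 0.4288
  A=2: p=0.3700, H(B|A=2) = 0.8419
  A=3: p=0.0600, H(B|A=3) = 0.6500
Weighted sum = 0.595 bits.

0.595 bits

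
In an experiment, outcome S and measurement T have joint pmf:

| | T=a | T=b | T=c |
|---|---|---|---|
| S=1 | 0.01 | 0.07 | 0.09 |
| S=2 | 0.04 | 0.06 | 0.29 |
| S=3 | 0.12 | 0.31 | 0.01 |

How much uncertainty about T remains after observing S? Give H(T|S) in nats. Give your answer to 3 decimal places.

0.739 nats

Chain rule: H(T|S) = H(S,T) − H(S).
Marginals: p(S) = (0.1700, 0.3900, 0.4400), p(T) = (0.1700, 0.4400, 0.3900).
H(S,T) = 1.7690 nats; H(S) = 1.0297 nats.
H(T|S) = 1.7690 − 1.0297 = 0.739 nats.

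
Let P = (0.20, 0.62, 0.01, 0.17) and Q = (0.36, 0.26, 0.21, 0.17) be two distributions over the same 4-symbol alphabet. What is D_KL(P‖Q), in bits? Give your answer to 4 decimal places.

0.5638 bits

D(P‖Q) = Σ p·log₂(p/q).
  0.20·log₂(0.20/0.36) = -0.16960
  0.62·log₂(0.62/0.26) = 0.77733
  0.01·log₂(0.01/0.21) = -0.04392
  0.17·log₂(0.17/0.17) = 0.00000
D(P‖Q) = 0.5638 bits.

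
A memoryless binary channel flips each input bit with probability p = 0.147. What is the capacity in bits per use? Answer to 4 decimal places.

Binary symmetric channel: C = 1 − h₂(ε) where h₂ is the binary entropy function.
h₂(0.147) = −0.147·log₂0.147 − 0.853·log₂0.853 = 0.6023.
C = 1 − 0.6023 = 0.3977 bits per channel use.

0.3977 bits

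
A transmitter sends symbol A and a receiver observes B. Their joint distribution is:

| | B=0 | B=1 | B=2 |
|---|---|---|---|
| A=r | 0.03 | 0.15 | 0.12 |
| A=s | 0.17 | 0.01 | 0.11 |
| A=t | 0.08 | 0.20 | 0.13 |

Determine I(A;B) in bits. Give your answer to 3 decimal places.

Marginals: p(A) = (0.3000, 0.2900, 0.4100), p(B) = (0.2800, 0.3600, 0.3600).
I(A;B) = H(A) + H(B) − H(A,B).
H(A) = 1.5664, H(B) = 1.5755, H(A,B) = 2.9192.
I(A;B) = 1.5664 + 1.5755 − 2.9192 = 0.223 bits.

0.223 bits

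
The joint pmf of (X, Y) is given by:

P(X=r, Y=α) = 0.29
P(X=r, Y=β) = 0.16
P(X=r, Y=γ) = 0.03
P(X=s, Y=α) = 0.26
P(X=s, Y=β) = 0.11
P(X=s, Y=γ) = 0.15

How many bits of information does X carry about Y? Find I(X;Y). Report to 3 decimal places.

0.070 bits

Marginals: p(X) = (0.4800, 0.5200), p(Y) = (0.5500, 0.2700, 0.1800).
I(X;Y) = H(X) + H(Y) − H(X,Y).
H(X) = 0.9988, H(Y) = 1.4297, H(X,Y) = 2.3588.
I(X;Y) = 0.9988 + 1.4297 − 2.3588 = 0.070 bits.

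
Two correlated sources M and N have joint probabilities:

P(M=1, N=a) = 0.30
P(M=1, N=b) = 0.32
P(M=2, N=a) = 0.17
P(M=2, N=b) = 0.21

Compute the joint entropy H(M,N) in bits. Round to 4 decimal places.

1.9545 bits

H(M,N) = −Σ p(x,y)·log₂ p(x,y) over all 4 cells.
  cell (1,a): −0.30·log₂0.30 = 0.52109
  cell (1,b): −0.32·log₂0.32 = 0.52603
  cell (2,a): −0.17·log₂0.17 = 0.43459
  cell (2,b): −0.21·log₂0.21 = 0.47282
Sum = 1.9545 bits.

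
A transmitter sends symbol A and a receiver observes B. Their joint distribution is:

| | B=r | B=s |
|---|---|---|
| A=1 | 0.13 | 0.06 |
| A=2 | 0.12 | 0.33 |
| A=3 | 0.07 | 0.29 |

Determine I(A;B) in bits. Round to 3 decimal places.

0.101 bits

Marginals: p(A) = (0.1900, 0.4500, 0.3600), p(B) = (0.3200, 0.6800).
I(A;B) = H(A) + H(B) − H(A,B).
H(A) = 1.5042, H(B) = 0.9044, H(A,B) = 2.3075.
I(A;B) = 1.5042 + 0.9044 − 2.3075 = 0.101 bits.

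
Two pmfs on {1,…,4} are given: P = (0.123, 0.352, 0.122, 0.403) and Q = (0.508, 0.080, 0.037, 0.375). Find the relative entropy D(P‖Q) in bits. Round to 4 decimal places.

D(P‖Q) = Σ p·log₂(p/q).
  0.123·log₂(0.123/0.508) = -0.25168
  0.352·log₂(0.352/0.080) = 0.75240
  0.122·log₂(0.122/0.037) = 0.21000
  0.403·log₂(0.403/0.375) = 0.04187
D(P‖Q) = 0.7526 bits.

0.7526 bits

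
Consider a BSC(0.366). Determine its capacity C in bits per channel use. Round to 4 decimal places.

Binary symmetric channel: C = 1 − h₂(ε) where h₂ is the binary entropy function.
h₂(0.366) = −0.366·log₂0.366 − 0.634·log₂0.634 = 0.9476.
C = 1 − 0.9476 = 0.0524 bits per channel use.

0.0524 bits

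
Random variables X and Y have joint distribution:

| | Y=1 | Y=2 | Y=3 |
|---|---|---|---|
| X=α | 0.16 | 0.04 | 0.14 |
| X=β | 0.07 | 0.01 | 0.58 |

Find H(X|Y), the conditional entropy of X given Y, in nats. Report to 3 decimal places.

0.521 nats

Marginals: p(X) = (0.3400, 0.6600), p(Y) = (0.2300, 0.0500, 0.7200).
H(X|Y) = Σ p(Y) · H(X|Y=·).
  Y=1: p=0.2300, H(X|Y=1) = 0.6145
  Y=2: p=0.0500, H(X|Y=2) = 0.5004
  Y=3: p=0.7200, H(X|Y=3) = 0.4926
Weighted sum = 0.521 nats.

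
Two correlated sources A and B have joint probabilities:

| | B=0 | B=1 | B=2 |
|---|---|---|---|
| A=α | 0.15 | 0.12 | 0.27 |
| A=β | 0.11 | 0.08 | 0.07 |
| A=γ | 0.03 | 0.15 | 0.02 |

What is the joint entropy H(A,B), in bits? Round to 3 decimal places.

H(A,B) = −Σ p(x,y)·log₂ p(x,y) over all 9 cells.
  cell (α,0): −0.15·log₂0.15 = 0.4105
  cell (α,1): −0.12·log₂0.12 = 0.3671
  cell (α,2): −0.27·log₂0.27 = 0.5100
  cell (β,0): −0.11·log₂0.11 = 0.3503
  cell (β,1): −0.08·log₂0.08 = 0.2915
  cell (β,2): −0.07·log₂0.07 = 0.2686
  cell (γ,0): −0.03·log₂0.03 = 0.1518
  cell (γ,1): −0.15·log₂0.15 = 0.4105
  cell (γ,2): −0.02·log₂0.02 = 0.1129
Sum = 2.873 bits.

2.873 bits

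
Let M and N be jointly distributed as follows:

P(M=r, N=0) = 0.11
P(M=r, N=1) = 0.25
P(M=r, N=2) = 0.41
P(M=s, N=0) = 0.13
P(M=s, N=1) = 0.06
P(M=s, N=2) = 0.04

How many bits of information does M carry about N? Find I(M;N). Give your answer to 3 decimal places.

0.125 bits

Marginals: p(M) = (0.7700, 0.2300), p(N) = (0.2400, 0.3100, 0.4500).
I(M;N) = Σ p(x,y)·log₂[p(x,y)/(p(x)p(y))].
  (r,0): 0.11·log₂(0.5952) = -0.0823
  (r,1): 0.25·log₂(1.0473) = 0.0167
  (r,2): 0.41·log₂(1.1833) = 0.0995
  (s,0): 0.13·log₂(2.3551) = 0.1607
  (s,1): 0.06·log₂(0.8415) = -0.0149
  (s,2): 0.04·log₂(0.3865) = -0.0549
Sum = 0.125 bits.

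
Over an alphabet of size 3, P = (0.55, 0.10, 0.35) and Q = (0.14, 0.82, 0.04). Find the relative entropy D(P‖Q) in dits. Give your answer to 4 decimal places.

D(P‖Q) = Σ p·log₁₀(p/q).
  0.55·log₁₀(0.55/0.14) = 0.32683
  0.10·log₁₀(0.10/0.82) = -0.09138
  0.35·log₁₀(0.35/0.04) = 0.32970
D(P‖Q) = 0.5652 dits.

0.5652 dits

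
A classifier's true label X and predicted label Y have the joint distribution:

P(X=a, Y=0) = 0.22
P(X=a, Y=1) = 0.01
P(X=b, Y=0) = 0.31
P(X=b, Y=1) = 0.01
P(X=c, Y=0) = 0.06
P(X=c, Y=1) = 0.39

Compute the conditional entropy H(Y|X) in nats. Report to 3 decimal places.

Chain rule: H(Y|X) = H(X,Y) − H(X).
Marginals: p(X) = (0.2300, 0.3200, 0.4500), p(Y) = (0.5900, 0.4100).
H(X,Y) = 1.3243 nats; H(X) = 1.0620 nats.
H(Y|X) = 1.3243 − 1.0620 = 0.262 nats.

0.262 nats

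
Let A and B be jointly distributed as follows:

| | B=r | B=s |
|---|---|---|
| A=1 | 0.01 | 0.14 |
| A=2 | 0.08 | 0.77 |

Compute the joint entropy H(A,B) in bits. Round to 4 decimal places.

H(A,B) = −Σ p(x,y)·log₂ p(x,y) over all 4 cells.
  cell (1,r): −0.01·log₂0.01 = 0.06644
  cell (1,s): −0.14·log₂0.14 = 0.39711
  cell (2,r): −0.08·log₂0.08 = 0.29151
  cell (2,s): −0.77·log₂0.77 = 0.29034
Sum = 1.0454 bits.

1.0454 bits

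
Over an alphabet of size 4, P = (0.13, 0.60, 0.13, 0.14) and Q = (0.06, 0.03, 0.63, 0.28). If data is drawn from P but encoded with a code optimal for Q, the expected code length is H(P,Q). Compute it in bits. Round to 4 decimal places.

H(P,Q) = −Σ p·log₂ q.
  −0.13·log₂(0.06) = 0.52766
  −0.60·log₂(0.03) = 3.03534
  −0.13·log₂(0.63) = 0.08665
  −0.14·log₂(0.28) = 0.25711
H(P,Q) = 3.9068 bits.

3.9068 bits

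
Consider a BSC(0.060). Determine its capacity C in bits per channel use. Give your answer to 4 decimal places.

0.6726 bits

Binary symmetric channel: C = 1 − h₂(ε) where h₂ is the binary entropy function.
h₂(0.060) = −0.060·log₂0.060 − 0.940·log₂0.940 = 0.3274.
C = 1 − 0.3274 = 0.6726 bits per channel use.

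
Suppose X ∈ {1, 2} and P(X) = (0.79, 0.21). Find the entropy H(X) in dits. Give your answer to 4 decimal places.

H(X) = −Σ p·log₁₀ p.
  −(0.79)·log₁₀(0.79) = 0.08087
  −(0.21)·log₁₀(0.21) = 0.14233
Sum: 0.08087 + 0.14233 = 0.2232 dits.

0.2232 dits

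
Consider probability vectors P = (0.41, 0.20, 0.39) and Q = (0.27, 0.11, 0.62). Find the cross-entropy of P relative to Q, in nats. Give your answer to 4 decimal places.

H(P,Q) = −Σ p·ln q.
  −0.41·ln(0.27) = 0.53683
  −0.20·ln(0.11) = 0.44145
  −0.39·ln(0.62) = 0.18643
H(P,Q) = 1.1647 nats.

1.1647 nats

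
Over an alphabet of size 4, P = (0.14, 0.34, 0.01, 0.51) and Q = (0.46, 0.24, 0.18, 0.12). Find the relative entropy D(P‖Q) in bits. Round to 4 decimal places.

0.9535 bits

D(P‖Q) = Σ p·log₂(p/q).
  0.14·log₂(0.14/0.46) = -0.24027
  0.34·log₂(0.34/0.24) = 0.17085
  0.01·log₂(0.01/0.18) = -0.04170
  0.51·log₂(0.51/0.12) = 1.06461
D(P‖Q) = 0.9535 bits.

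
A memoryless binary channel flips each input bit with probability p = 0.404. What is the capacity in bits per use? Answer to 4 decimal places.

0.0268 bits

Binary symmetric channel: C = 1 − h₂(ε) where h₂ is the binary entropy function.
h₂(0.404) = −0.404·log₂0.404 − 0.596·log₂0.596 = 0.9732.
C = 1 − 0.9732 = 0.0268 bits per channel use.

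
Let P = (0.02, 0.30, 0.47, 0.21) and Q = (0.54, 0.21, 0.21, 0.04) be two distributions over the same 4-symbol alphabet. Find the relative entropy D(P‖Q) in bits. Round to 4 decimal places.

1.1079 bits

D(P‖Q) = Σ p·log₂(p/q).
  0.02·log₂(0.02/0.54) = -0.09510
  0.30·log₂(0.30/0.21) = 0.15437
  0.47·log₂(0.47/0.21) = 0.54627
  0.21·log₂(0.21/0.04) = 0.50239
D(P‖Q) = 1.1079 bits.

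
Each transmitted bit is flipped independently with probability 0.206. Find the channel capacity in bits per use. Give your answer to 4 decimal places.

Binary symmetric channel: C = 1 − h₂(ε) where h₂ is the binary entropy function.
h₂(0.206) = −0.206·log₂0.206 − 0.794·log₂0.794 = 0.7338.
C = 1 − 0.7338 = 0.2662 bits per channel use.

0.2662 bits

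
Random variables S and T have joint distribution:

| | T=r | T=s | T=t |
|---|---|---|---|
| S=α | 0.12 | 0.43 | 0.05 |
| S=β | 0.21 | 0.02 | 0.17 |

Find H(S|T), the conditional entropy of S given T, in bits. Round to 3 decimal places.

Chain rule: H(S|T) = H(S,T) − H(T).
Marginals: p(S) = (0.6000, 0.4000), p(T) = (0.3300, 0.4500, 0.2200).
H(S,T) = 2.1270 bits; H(T) = 1.5268 bits.
H(S|T) = 2.1270 − 1.5268 = 0.600 bits.

0.600 bits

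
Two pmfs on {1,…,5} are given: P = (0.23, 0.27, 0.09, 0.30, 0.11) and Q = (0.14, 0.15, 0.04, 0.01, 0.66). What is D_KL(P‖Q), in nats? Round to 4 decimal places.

1.1691 nats

D(P‖Q) = Σ p·ln(p/q).
  0.23·ln(0.23/0.14) = 0.11418
  0.27·ln(0.27/0.15) = 0.15870
  0.09·ln(0.09/0.04) = 0.07298
  0.30·ln(0.30/0.01) = 1.02036
  0.11·ln(0.11/0.66) = -0.19709
D(P‖Q) = 1.1691 nats.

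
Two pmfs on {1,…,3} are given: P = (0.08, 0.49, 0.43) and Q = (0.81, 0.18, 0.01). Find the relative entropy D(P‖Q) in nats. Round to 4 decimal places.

1.9228 nats

D(P‖Q) = Σ p·ln(p/q).
  0.08·ln(0.08/0.81) = -0.18520
  0.49·ln(0.49/0.18) = 0.49071
  0.43·ln(0.43/0.01) = 1.61732
D(P‖Q) = 1.9228 nats.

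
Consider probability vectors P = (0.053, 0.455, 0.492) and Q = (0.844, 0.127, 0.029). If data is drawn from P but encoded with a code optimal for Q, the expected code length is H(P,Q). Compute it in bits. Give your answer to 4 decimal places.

H(P,Q) = −Σ p·log₂ q.
  −0.053·log₂(0.844) = 0.01297
  −0.455·log₂(0.127) = 1.35458
  −0.492·log₂(0.029) = 2.51304
H(P,Q) = 3.8806 bits.

3.8806 bits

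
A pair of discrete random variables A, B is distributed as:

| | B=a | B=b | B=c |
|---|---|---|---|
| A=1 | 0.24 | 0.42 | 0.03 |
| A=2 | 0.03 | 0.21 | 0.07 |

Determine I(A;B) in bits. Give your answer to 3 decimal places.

Marginals: p(A) = (0.6900, 0.3100), p(B) = (0.2700, 0.6300, 0.1000).
I(A;B) = H(A) + H(B) − H(A,B).
H(A) = 0.8932, H(B) = 1.2622, H(A,B) = 2.0647.
I(A;B) = 0.8932 + 1.2622 − 2.0647 = 0.091 bits.

0.091 bits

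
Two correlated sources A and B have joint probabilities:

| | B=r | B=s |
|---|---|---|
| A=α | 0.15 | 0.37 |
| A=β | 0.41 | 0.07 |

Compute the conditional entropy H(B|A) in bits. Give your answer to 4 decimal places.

Chain rule: H(B|A) = H(A,B) − H(A).
Marginals: p(A) = (0.5200, 0.4800), p(B) = (0.5600, 0.4400).
H(A,B) = 1.7372 bits; H(A) = 0.9988 bits.
H(B|A) = 1.7372 − 0.9988 = 0.7384 bits.

0.7384 bits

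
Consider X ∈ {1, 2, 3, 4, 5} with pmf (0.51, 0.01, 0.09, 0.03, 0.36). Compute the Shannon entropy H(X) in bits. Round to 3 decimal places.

H(X) = −Σ p·log₂ p.
  −(0.51)·log₂(0.51) = 0.4954
  −(0.01)·log₂(0.01) = 0.0664
  −(0.09)·log₂(0.09) = 0.3127
  −(0.03)·log₂(0.03) = 0.1518
  −(0.36)·log₂(0.36) = 0.5306
Sum: 0.4954 + 0.0664 + 0.3127 + 0.1518 + 0.5306 = 1.557 bits.

1.557 bits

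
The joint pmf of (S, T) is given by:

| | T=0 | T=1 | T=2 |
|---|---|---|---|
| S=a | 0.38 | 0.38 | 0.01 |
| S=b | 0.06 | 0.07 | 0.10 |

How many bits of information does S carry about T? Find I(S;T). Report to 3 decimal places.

0.196 bits

Marginals: p(S) = (0.7700, 0.2300), p(T) = (0.4400, 0.4500, 0.1100).
I(S;T) = Σ p(x,y)·log₂[p(x,y)/(p(x)p(y))].
  (a,0): 0.38·log₂(1.1216) = 0.0629
  (a,1): 0.38·log₂(1.0967) = 0.0506
  (a,2): 0.01·log₂(0.1181) = -0.0308
  (b,0): 0.06·log₂(0.5929) = -0.0453
  (b,1): 0.07·log₂(0.6763) = -0.0395
  (b,2): 0.10·log₂(3.9526) = 0.1983
Sum = 0.196 bits.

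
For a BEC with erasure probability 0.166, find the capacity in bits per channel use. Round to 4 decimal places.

0.8340 bits

Binary erasure channel: capacity C = 1 − ε.
C = 1 − 0.166 = 0.8340 bits per channel use.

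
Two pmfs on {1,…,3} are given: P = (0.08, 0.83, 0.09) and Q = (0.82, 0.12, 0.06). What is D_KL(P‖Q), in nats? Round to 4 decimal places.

1.4555 nats

D(P‖Q) = Σ p·ln(p/q).
  0.08·ln(0.08/0.82) = -0.18618
  0.83·ln(0.83/0.12) = 1.60517
  0.09·ln(0.09/0.06) = 0.03649
D(P‖Q) = 1.4555 nats.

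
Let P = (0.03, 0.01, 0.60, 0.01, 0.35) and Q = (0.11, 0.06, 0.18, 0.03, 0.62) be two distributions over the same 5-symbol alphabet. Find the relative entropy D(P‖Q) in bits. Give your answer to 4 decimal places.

D(P‖Q) = Σ p·log₂(p/q).
  0.03·log₂(0.03/0.11) = -0.05623
  0.01·log₂(0.01/0.06) = -0.02585
  0.60·log₂(0.60/0.18) = 1.04218
  0.01·log₂(0.01/0.03) = -0.01585
  0.35·log₂(0.35/0.62) = -0.28872
D(P‖Q) = 0.6555 bits.

0.6555 bits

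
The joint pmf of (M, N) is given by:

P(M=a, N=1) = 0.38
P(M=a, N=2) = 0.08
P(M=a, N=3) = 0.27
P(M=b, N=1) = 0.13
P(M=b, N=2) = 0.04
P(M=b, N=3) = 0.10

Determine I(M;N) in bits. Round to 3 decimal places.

Marginals: p(M) = (0.7300, 0.2700), p(N) = (0.5100, 0.1200, 0.3700).
I(M;N) = Σ p(x,y)·log₂[p(x,y)/(p(x)p(y))].
  (a,1): 0.38·log₂(1.0207) = 0.0112
  (a,2): 0.08·log₂(0.9132) = -0.0105
  (a,3): 0.27·log₂(0.9996) = -0.0001
  (b,1): 0.13·log₂(0.9441) = -0.0108
  (b,2): 0.04·log₂(1.2346) = 0.0122
  (b,3): 0.10·log₂(1.0010) = 0.0001
Sum = 0.002 bits.

0.002 bits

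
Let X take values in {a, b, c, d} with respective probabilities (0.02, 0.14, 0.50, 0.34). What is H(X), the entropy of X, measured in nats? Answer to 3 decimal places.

H(X) = −Σ p·ln p.
  −(0.02)·ln(0.02) = 0.0782
  −(0.14)·ln(0.14) = 0.2753
  −(0.50)·ln(0.50) = 0.3466
  −(0.34)·ln(0.34) = 0.3668
Sum: 0.0782 + 0.2753 + 0.3466 + 0.3668 = 1.067 nats.

1.067 nats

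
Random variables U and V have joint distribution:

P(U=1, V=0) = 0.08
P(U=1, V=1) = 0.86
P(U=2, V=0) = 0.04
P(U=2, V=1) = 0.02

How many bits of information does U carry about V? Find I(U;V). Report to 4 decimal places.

Marginals: p(U) = (0.9400, 0.0600), p(V) = (0.1200, 0.8800).
I(U;V) = Σ p(x,y)·log₂[p(x,y)/(p(x)p(y))].
  (1,0): 0.08·log₂(0.7092) = -0.03966
  (1,1): 0.86·log₂(1.0397) = 0.04825
  (2,0): 0.04·log₂(5.5556) = 0.09896
  (2,1): 0.02·log₂(0.3788) = -0.02801
Sum = 0.0795 bits.

0.0795 bits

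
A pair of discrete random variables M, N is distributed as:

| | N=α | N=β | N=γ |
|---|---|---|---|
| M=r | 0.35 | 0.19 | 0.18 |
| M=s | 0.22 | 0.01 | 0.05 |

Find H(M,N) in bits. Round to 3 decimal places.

2.194 bits

H(M,N) = −Σ p(x,y)·log₂ p(x,y) over all 6 cells.
  cell (r,α): −0.35·log₂0.35 = 0.5301
  cell (r,β): −0.19·log₂0.19 = 0.4552
  cell (r,γ): −0.18·log₂0.18 = 0.4453
  cell (s,α): −0.22·log₂0.22 = 0.4806
  cell (s,β): −0.01·log₂0.01 = 0.0664
  cell (s,γ): −0.05·log₂0.05 = 0.2161
Sum = 2.194 bits.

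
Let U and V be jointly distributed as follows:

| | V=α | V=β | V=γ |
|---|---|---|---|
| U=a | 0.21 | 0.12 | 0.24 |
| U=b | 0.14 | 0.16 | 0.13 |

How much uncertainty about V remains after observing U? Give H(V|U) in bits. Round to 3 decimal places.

1.551 bits

Marginals: p(U) = (0.5700, 0.4300), p(V) = (0.3500, 0.2800, 0.3700).
H(V|U) = Σ p(U) · H(V|U=·).
  U=a: p=0.5700, H(V|U=a) = 1.5294
  U=b: p=0.4300, H(V|U=b) = 1.5796
Weighted sum = 1.551 bits.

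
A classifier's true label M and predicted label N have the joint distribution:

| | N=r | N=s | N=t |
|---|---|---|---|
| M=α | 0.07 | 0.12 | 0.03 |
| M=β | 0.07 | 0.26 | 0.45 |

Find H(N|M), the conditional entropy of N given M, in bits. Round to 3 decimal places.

1.319 bits

Marginals: p(M) = (0.2200, 0.7800), p(N) = (0.1400, 0.3800, 0.4800).
H(N|M) = Σ p(M) · H(N|M=·).
  M=α: p=0.2200, H(N|M=α) = 1.3946
  M=β: p=0.7800, H(N|M=β) = 1.2983
Weighted sum = 1.319 bits.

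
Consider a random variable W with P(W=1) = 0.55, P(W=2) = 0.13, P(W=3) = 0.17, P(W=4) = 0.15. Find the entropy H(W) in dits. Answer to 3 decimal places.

0.512 dits

H(W) = −Σ p·log₁₀ p.
  −(0.55)·log₁₀(0.55) = 0.1428
  −(0.13)·log₁₀(0.13) = 0.1152
  −(0.17)·log₁₀(0.17) = 0.1308
  −(0.15)·log₁₀(0.15) = 0.1236
Sum: 0.1428 + 0.1152 + 0.1308 + 0.1236 = 0.512 dits.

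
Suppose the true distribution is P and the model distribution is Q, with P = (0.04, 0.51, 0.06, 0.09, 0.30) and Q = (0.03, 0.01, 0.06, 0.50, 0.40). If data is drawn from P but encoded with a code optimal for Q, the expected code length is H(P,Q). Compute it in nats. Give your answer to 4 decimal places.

2.9950 nats

H(P,Q) = −Σ p·ln q.
  −0.04·ln(0.03) = 0.14026
  −0.51·ln(0.01) = 2.34864
  −0.06·ln(0.06) = 0.16880
  −0.09·ln(0.50) = 0.06238
  −0.30·ln(0.40) = 0.27489
H(P,Q) = 2.9950 nats.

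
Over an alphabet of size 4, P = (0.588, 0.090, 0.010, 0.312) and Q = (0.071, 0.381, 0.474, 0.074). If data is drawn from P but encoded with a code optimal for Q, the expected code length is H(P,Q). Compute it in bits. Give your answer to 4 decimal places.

3.5519 bits

H(P,Q) = −Σ p·log₂ q.
  −0.588·log₂(0.071) = 2.24383
  −0.090·log₂(0.381) = 0.12529
  −0.010·log₂(0.474) = 0.01077
  −0.312·log₂(0.074) = 1.17198
H(P,Q) = 3.5519 bits.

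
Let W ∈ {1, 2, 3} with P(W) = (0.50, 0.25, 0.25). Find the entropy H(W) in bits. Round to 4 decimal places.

H(W) = −Σ p·log₂ p.
  −(0.50)·log₂(0.50) = 0.50000
  −(0.25)·log₂(0.25) = 0.50000
  −(0.25)·log₂(0.25) = 0.50000
Sum: 0.50000 + 0.50000 + 0.50000 = 1.5000 bits.

1.5000 bits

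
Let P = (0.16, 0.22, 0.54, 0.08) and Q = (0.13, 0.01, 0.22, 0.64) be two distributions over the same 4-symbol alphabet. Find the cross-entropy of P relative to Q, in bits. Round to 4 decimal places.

H(P,Q) = −Σ p·log₂ q.
  −0.16·log₂(0.13) = 0.47095
  −0.22·log₂(0.01) = 1.46165
  −0.54·log₂(0.22) = 1.17959
  −0.08·log₂(0.64) = 0.05151
H(P,Q) = 3.1637 bits.

3.1637 bits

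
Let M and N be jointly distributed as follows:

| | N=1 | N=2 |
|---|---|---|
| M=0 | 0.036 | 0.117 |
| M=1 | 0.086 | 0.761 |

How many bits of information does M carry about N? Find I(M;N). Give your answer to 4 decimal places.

0.0133 bits

Marginals: p(M) = (0.1530, 0.8470), p(N) = (0.1220, 0.8780).
I(M;N) = H(M) + H(N) − H(M,N).
H(M) = 0.6173, H(N) = 0.5351, H(M,N) = 1.1391.
I(M;N) = 0.6173 + 0.5351 − 1.1391 = 0.0133 bits.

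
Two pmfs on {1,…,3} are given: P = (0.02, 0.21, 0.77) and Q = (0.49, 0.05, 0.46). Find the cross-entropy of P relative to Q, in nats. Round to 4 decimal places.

1.2413 nats

H(P,Q) = −Σ p·ln q.
  −0.02·ln(0.49) = 0.01427
  −0.21·ln(0.05) = 0.62910
  −0.77·ln(0.46) = 0.59793
H(P,Q) = 1.2413 nats.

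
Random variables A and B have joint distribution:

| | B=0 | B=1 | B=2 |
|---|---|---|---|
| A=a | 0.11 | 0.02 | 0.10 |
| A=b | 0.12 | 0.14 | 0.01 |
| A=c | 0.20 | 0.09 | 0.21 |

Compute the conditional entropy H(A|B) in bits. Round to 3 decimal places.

1.326 bits

Marginals: p(A) = (0.2300, 0.2700, 0.5000), p(B) = (0.4300, 0.2500, 0.3200).
H(A|B) = Σ p(B) · H(A|B=·).
  B=0: p=0.4300, H(A|B=0) = 1.5306
  B=1: p=0.2500, H(A|B=1) = 1.2906
  B=2: p=0.3200, H(A|B=2) = 1.0794
Weighted sum = 1.326 bits.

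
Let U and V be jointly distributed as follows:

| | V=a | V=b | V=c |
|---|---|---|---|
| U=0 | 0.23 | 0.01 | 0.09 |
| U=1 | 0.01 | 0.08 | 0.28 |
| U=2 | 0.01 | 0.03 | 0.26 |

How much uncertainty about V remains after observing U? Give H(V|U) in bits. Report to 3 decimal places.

Chain rule: H(V|U) = H(U,V) − H(U).
Marginals: p(U) = (0.3300, 0.3700, 0.3000), p(V) = (0.2500, 0.1200, 0.6300).
H(U,V) = 2.4624 bits; H(U) = 1.5796 bits.
H(V|U) = 2.4624 − 1.5796 = 0.883 bits.

0.883 bits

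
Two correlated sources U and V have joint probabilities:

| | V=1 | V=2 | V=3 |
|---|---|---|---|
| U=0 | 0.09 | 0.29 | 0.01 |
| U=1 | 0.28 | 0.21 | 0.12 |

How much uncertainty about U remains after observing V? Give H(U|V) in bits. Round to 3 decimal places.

0.838 bits

Chain rule: H(U|V) = H(U,V) − H(V).
Marginals: p(U) = (0.3900, 0.6100), p(V) = (0.3700, 0.5000, 0.1300).
H(U,V) = 2.2511 bits; H(V) = 1.4134 bits.
H(U|V) = 2.2511 − 1.4134 = 0.838 bits.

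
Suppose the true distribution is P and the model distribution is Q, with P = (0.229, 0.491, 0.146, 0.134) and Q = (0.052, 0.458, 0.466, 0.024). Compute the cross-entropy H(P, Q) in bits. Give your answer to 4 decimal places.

H(P,Q) = −Σ p·log₂ q.
  −0.229·log₂(0.052) = 0.97676
  −0.491·log₂(0.458) = 0.55315
  −0.146·log₂(0.466) = 0.16083
  −0.134·log₂(0.024) = 0.72103
H(P,Q) = 2.4118 bits.

2.4118 bits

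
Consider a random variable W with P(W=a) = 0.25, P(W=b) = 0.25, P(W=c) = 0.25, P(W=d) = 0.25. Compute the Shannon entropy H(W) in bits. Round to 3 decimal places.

2.000 bits

H(W) = −Σ p·log₂ p.
  −(0.25)·log₂(0.25) = 0.5000
  −(0.25)·log₂(0.25) = 0.5000
  −(0.25)·log₂(0.25) = 0.5000
  −(0.25)·log₂(0.25) = 0.5000
Sum: 0.5000 + 0.5000 + 0.5000 + 0.5000 = 2.000 bits.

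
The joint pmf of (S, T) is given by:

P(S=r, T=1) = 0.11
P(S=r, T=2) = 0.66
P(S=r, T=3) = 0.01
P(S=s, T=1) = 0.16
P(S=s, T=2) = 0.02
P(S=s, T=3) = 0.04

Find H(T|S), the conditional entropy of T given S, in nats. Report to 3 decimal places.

Chain rule: H(T|S) = H(S,T) − H(S).
Marginals: p(S) = (0.7800, 0.2200), p(T) = (0.2700, 0.6800, 0.0500).
H(S,T) = 1.0633 nats; H(S) = 0.5269 nats.
H(T|S) = 1.0633 − 0.5269 = 0.536 nats.

0.536 nats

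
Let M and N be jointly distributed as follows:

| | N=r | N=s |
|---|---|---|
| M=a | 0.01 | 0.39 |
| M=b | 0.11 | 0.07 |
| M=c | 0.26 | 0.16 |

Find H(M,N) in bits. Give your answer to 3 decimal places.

2.143 bits

H(M,N) = −Σ p(x,y)·log₂ p(x,y) over all 6 cells.
  cell (a,r): −0.01·log₂0.01 = 0.0664
  cell (a,s): −0.39·log₂0.39 = 0.5298
  cell (b,r): −0.11·log₂0.11 = 0.3503
  cell (b,s): −0.07·log₂0.07 = 0.2686
  cell (c,r): −0.26·log₂0.26 = 0.5053
  cell (c,s): −0.16·log₂0.16 = 0.4230
Sum = 2.143 bits.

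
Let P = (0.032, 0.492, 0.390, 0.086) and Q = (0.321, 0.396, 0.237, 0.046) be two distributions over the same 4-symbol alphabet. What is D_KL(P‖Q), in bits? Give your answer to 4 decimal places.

0.4055 bits

D(P‖Q) = Σ p·log₂(p/q).
  0.032·log₂(0.032/0.321) = -0.10645
  0.492·log₂(0.492/0.396) = 0.15407
  0.390·log₂(0.390/0.237) = 0.28025
  0.086·log₂(0.086/0.046) = 0.07763
D(P‖Q) = 0.4055 bits.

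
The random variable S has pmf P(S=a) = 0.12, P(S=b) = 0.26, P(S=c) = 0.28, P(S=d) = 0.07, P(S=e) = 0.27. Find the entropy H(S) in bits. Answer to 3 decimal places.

2.165 bits

H(S) = −Σ p·log₂ p.
  −(0.12)·log₂(0.12) = 0.3671
  −(0.26)·log₂(0.26) = 0.5053
  −(0.28)·log₂(0.28) = 0.5142
  −(0.07)·log₂(0.07) = 0.2686
  −(0.27)·log₂(0.27) = 0.5100
Sum: 0.3671 + 0.5053 + 0.5142 + 0.2686 + 0.5100 = 2.165 bits.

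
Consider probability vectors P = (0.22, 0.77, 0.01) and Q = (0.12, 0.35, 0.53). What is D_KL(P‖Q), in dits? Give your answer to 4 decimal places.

0.3043 dits

D(P‖Q) = Σ p·log₁₀(p/q).
  0.22·log₁₀(0.22/0.12) = 0.05791
  0.77·log₁₀(0.77/0.35) = 0.26367
  0.01·log₁₀(0.01/0.53) = -0.01724
D(P‖Q) = 0.3043 dits.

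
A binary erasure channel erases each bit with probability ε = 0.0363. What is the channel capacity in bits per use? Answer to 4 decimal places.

Binary erasure channel: capacity C = 1 − ε.
C = 1 − 0.0363 = 0.9637 bits per channel use.

0.9637 bits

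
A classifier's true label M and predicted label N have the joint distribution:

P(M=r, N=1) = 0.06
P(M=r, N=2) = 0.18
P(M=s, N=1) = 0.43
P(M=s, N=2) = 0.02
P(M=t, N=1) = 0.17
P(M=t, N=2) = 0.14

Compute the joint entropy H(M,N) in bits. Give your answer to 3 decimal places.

H(M,N) = −Σ p(x,y)·log₂ p(x,y) over all 6 cells.
  cell (r,1): −0.06·log₂0.06 = 0.2435
  cell (r,2): −0.18·log₂0.18 = 0.4453
  cell (s,1): −0.43·log₂0.43 = 0.5236
  cell (s,2): −0.02·log₂0.02 = 0.1129
  cell (t,1): −0.17·log₂0.17 = 0.4346
  cell (t,2): −0.14·log₂0.14 = 0.3971
Sum = 2.157 bits.

2.157 bits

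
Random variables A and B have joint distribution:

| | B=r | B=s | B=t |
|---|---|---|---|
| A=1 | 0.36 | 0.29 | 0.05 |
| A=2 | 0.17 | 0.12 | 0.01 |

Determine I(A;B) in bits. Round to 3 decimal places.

Marginals: p(A) = (0.7000, 0.3000), p(B) = (0.5300, 0.4100, 0.0600).
I(A;B) = Σ p(x,y)·log₂[p(x,y)/(p(x)p(y))].
  (1,r): 0.36·log₂(0.9704) = -0.0156
  (1,s): 0.29·log₂(1.0105) = 0.0044
  (1,t): 0.05·log₂(1.1905) = 0.0126
  (2,r): 0.17·log₂(1.0692) = 0.0164
  (2,s): 0.12·log₂(0.9756) = -0.0043
  (2,t): 0.01·log₂(0.5556) = -0.0085
Sum = 0.005 bits.

0.005 bits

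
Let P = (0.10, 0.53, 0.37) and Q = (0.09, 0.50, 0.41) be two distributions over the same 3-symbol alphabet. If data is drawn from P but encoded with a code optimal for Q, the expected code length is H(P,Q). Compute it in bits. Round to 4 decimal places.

H(P,Q) = −Σ p·log₂ q.
  −0.10·log₂(0.09) = 0.34739
  −0.53·log₂(0.50) = 0.53000
  −0.37·log₂(0.41) = 0.47593
H(P,Q) = 1.3533 bits.

1.3533 bits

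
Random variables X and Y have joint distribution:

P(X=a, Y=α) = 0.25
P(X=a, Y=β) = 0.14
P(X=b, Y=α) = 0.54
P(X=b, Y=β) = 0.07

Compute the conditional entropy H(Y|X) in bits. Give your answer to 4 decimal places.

0.6809 bits

Marginals: p(X) = (0.3900, 0.6100), p(Y) = (0.7900, 0.2100).
H(Y|X) = Σ p(X) · H(Y|X=·).
  X=a: p=0.3900, H(Y|X=a) = 0.9418
  X=b: p=0.6100, H(Y|X=b) = 0.5141
Weighted sum = 0.6809 bits.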